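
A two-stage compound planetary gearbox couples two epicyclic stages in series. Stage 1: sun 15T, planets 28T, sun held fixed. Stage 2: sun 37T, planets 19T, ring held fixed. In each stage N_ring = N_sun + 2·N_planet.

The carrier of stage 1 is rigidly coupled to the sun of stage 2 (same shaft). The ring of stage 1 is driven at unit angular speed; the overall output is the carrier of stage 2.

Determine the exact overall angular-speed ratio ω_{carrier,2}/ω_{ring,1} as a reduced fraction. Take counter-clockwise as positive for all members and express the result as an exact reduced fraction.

2627/9632

Stage 1: N_ring = 15 + 2·28 = 71
Stage 1: 15(ω_s−ω_c) = −71(ω_r−ω_c),  ω_s=0, ω_r=1
Stage 1: 15(0−ω_c) = −71(1−ω_c)  ⇒  86ω_c = 71  ⇒  ω_c = 71/86
  ⇒ ω_c¹/ω_r¹ = 71/86
Stage 2: N_ring = 37 + 2·19 = 75
Stage 2: 37(ω_s−ω_c) = −75(ω_r−ω_c),  ω_r=0, ω_s=1
Stage 2: 37(1−ω_c) = −75(0−ω_c)  ⇒  112ω_c = 37  ⇒  ω_c = 37/112
  ⇒ ω_c²/ω_s² = 37/112
Coupling ω_s² = ω_c¹ ⇒ overall = 71/86 × 37/112 = 2627/9632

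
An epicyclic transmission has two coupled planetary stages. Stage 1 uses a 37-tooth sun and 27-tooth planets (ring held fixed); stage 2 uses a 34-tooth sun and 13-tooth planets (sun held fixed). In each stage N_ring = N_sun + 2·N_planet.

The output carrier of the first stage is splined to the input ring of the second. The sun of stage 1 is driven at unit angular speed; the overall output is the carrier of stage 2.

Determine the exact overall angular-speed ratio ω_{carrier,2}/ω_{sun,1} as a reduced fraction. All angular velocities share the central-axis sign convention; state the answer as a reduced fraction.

555/3008

Stage 1: N_ring = 37 + 2·27 = 91
Stage 1: 37(ω_s−ω_c) = −91(ω_r−ω_c),  ω_r=0, ω_s=1
Stage 1: 37(1−ω_c) = −91(0−ω_c)  ⇒  128ω_c = 37  ⇒  ω_c = 37/128
  ⇒ ω_c¹/ω_s¹ = 37/128
Stage 2: N_ring = 34 + 2·13 = 60
Stage 2: 34(ω_s−ω_c) = −60(ω_r−ω_c),  ω_s=0, ω_r=1
Stage 2: 34(0−ω_c) = −60(1−ω_c)  ⇒  94ω_c = 60  ⇒  ω_c = 30/47
  ⇒ ω_c²/ω_r² = 30/47
Coupling ω_r² = ω_c¹ ⇒ overall = 37/128 × 30/47 = 555/3008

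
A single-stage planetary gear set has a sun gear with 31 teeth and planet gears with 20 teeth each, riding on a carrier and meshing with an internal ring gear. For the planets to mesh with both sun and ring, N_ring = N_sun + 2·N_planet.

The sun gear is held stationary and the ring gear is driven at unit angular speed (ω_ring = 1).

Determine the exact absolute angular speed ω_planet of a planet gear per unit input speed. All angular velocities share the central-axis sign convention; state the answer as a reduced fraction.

N_ring = 31 + 2·20 = 71
31(ω_s−ω_c) = −71(ω_r−ω_c),  ω_s=0, ω_r=1
31(0−ω_c) = −71(1−ω_c)  ⇒  102ω_c = 71  ⇒  ω_c = 71/102
sun–planet: 31·(0−71/102) = −20·(ω_p−ω_c)  ⇒  ω_p−ω_c = −(31/20)·(-71/102) = 2201/2040
ω_p = 71/102 + 2201/2040 = 71/40

71/40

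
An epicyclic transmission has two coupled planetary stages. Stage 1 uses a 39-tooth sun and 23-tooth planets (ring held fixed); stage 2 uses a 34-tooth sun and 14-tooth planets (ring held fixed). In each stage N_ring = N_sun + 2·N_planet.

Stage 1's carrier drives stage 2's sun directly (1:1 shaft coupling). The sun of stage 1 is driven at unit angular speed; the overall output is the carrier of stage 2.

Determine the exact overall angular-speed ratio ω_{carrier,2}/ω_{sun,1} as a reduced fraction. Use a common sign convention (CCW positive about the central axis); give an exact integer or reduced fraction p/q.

Stage 1: N_ring = 39 + 2·23 = 85
Stage 1: 39(ω_s−ω_c) = −85(ω_r−ω_c),  ω_r=0, ω_s=1
Stage 1: 39(1−ω_c) = −85(0−ω_c)  ⇒  124ω_c = 39  ⇒  ω_c = 39/124
  ⇒ ω_c¹/ω_s¹ = 39/124
Stage 2: N_ring = 34 + 2·14 = 62
Stage 2: 34(ω_s−ω_c) = −62(ω_r−ω_c),  ω_r=0, ω_s=1
Stage 2: 34(1−ω_c) = −62(0−ω_c)  ⇒  96ω_c = 34  ⇒  ω_c = 17/48
  ⇒ ω_c²/ω_s² = 17/48
Coupling ω_s² = ω_c¹ ⇒ overall = 39/124 × 17/48 = 221/1984

221/1984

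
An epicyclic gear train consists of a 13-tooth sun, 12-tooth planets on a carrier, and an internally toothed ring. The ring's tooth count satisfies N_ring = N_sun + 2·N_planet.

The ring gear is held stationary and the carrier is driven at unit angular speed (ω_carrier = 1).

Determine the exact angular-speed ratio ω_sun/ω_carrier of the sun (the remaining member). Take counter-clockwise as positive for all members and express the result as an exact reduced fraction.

50/13

N_ring = 13 + 2·12 = 37
13(ω_s−ω_c) = −37(ω_r−ω_c),  ω_r=0, ω_c=1
ω_s = 1 − (37/13)(0−1) = 50/13
ω_s/ω_c = 50/13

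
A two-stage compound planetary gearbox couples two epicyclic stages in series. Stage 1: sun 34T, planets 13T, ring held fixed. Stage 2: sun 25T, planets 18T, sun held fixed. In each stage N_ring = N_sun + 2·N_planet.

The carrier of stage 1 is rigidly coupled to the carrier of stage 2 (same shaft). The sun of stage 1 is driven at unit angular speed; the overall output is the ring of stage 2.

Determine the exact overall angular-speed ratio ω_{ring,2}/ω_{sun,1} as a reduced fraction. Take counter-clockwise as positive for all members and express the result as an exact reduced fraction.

1462/2867

Stage 1: N_ring = 34 + 2·13 = 60
Stage 1: 34(ω_s−ω_c) = −60(ω_r−ω_c),  ω_r=0, ω_s=1
Stage 1: 34(1−ω_c) = −60(0−ω_c)  ⇒  94ω_c = 34  ⇒  ω_c = 17/47
  ⇒ ω_c¹/ω_s¹ = 17/47
Stage 2: N_ring = 25 + 2·18 = 61
Stage 2: 25(ω_s−ω_c) = −61(ω_r−ω_c),  ω_s=0, ω_c=1
Stage 2: ω_r = 1 − (25/61)(0−1) = 86/61
  ⇒ ω_r²/ω_c² = 86/61
Coupling ω_c² = ω_c¹ ⇒ overall = 17/47 × 86/61 = 1462/2867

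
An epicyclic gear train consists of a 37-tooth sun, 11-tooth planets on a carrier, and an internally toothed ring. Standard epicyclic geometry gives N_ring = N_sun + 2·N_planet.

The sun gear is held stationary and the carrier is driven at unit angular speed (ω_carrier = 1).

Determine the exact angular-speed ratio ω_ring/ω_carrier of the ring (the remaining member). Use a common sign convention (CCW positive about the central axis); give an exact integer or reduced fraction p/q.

N_ring = 37 + 2·11 = 59
37(ω_s−ω_c) = −59(ω_r−ω_c),  ω_s=0, ω_c=1
ω_r = 1 − (37/59)(0−1) = 96/59
ω_r/ω_c = 96/59

96/59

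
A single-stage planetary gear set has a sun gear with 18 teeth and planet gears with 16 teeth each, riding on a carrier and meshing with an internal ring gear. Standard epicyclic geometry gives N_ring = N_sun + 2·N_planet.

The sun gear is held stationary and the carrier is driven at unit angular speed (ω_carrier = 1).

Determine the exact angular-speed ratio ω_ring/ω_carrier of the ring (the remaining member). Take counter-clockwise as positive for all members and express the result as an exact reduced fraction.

34/25

N_ring = 18 + 2·16 = 50
18(ω_s−ω_c) = −50(ω_r−ω_c),  ω_s=0, ω_c=1
ω_r = 1 − (18/50)(0−1) = 34/25
ω_r/ω_c = 34/25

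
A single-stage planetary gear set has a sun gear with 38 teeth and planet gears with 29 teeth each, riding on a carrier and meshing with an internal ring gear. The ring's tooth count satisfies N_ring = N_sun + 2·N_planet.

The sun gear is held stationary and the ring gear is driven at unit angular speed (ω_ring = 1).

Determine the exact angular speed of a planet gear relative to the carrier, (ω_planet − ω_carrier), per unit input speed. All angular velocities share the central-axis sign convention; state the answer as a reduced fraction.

N_ring = 38 + 2·29 = 96
38(ω_s−ω_c) = −96(ω_r−ω_c),  ω_s=0, ω_r=1
38(0−ω_c) = −96(1−ω_c)  ⇒  134ω_c = 96  ⇒  ω_c = 48/67
sun–planet: 38·(0−48/67) = −29·(ω_p−ω_c)  ⇒  ω_p−ω_c = −(38/29)·(-48/67) = 1824/1943

1824/1943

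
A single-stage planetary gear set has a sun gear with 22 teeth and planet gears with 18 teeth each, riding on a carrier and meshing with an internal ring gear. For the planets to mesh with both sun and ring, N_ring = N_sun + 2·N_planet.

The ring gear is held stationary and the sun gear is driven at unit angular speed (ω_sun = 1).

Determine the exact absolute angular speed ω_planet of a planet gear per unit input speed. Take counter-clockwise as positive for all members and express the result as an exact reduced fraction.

-11/18

N_ring = 22 + 2·18 = 58
22(ω_s−ω_c) = −58(ω_r−ω_c),  ω_r=0, ω_s=1
22(1−ω_c) = −58(0−ω_c)  ⇒  80ω_c = 22  ⇒  ω_c = 11/40
sun–planet: 22·(1−11/40) = −18·(ω_p−ω_c)  ⇒  ω_p−ω_c = −(22/18)·(29/40) = -319/360
ω_p = 11/40 − 319/360 = -11/18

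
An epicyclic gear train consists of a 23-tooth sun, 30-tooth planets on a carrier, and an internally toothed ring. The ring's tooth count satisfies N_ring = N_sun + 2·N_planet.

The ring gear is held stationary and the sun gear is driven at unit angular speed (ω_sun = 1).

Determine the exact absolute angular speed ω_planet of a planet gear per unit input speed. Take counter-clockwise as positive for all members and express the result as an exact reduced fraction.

-23/60

N_ring = 23 + 2·30 = 83
23(ω_s−ω_c) = −83(ω_r−ω_c),  ω_r=0, ω_s=1
23(1−ω_c) = −83(0−ω_c)  ⇒  106ω_c = 23  ⇒  ω_c = 23/106
sun–planet: 23·(1−23/106) = −30·(ω_p−ω_c)  ⇒  ω_p−ω_c = −(23/30)·(83/106) = -1909/3180
ω_p = 23/106 − 1909/3180 = -23/60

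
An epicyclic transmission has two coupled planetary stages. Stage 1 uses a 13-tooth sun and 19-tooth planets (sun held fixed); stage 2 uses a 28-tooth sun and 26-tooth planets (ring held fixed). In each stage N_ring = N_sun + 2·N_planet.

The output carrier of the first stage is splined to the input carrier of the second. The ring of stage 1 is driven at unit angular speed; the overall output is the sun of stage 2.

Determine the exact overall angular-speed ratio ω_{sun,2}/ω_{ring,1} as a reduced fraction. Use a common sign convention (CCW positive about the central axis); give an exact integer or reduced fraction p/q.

1377/448

Stage 1: N_ring = 13 + 2·19 = 51
Stage 1: 13(ω_s−ω_c) = −51(ω_r−ω_c),  ω_s=0, ω_r=1
Stage 1: 13(0−ω_c) = −51(1−ω_c)  ⇒  64ω_c = 51  ⇒  ω_c = 51/64
  ⇒ ω_c¹/ω_r¹ = 51/64
Stage 2: N_ring = 28 + 2·26 = 80
Stage 2: 28(ω_s−ω_c) = −80(ω_r−ω_c),  ω_r=0, ω_c=1
Stage 2: ω_s = 1 − (80/28)(0−1) = 27/7
  ⇒ ω_s²/ω_c² = 27/7
Coupling ω_c² = ω_c¹ ⇒ overall = 51/64 × 27/7 = 1377/448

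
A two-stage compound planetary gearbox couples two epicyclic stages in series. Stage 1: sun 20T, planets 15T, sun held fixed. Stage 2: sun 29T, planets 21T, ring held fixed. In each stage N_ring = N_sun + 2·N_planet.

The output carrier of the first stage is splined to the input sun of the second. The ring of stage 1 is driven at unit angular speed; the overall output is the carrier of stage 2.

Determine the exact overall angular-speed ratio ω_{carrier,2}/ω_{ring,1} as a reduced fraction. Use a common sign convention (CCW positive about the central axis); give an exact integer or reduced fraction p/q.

29/140

Stage 1: N_ring = 20 + 2·15 = 50
Stage 1: 20(ω_s−ω_c) = −50(ω_r−ω_c),  ω_s=0, ω_r=1
Stage 1: 20(0−ω_c) = −50(1−ω_c)  ⇒  70ω_c = 50  ⇒  ω_c = 5/7
  ⇒ ω_c¹/ω_r¹ = 5/7
Stage 2: N_ring = 29 + 2·21 = 71
Stage 2: 29(ω_s−ω_c) = −71(ω_r−ω_c),  ω_r=0, ω_s=1
Stage 2: 29(1−ω_c) = −71(0−ω_c)  ⇒  100ω_c = 29  ⇒  ω_c = 29/100
  ⇒ ω_c²/ω_s² = 29/100
Coupling ω_s² = ω_c¹ ⇒ overall = 5/7 × 29/100 = 29/140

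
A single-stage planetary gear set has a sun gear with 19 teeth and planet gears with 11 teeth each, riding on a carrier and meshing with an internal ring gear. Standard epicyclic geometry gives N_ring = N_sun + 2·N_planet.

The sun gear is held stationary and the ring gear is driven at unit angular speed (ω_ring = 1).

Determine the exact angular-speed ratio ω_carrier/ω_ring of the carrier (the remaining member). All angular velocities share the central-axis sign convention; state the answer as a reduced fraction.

N_ring = 19 + 2·11 = 41
19(ω_s−ω_c) = −41(ω_r−ω_c),  ω_s=0, ω_r=1
19(0−ω_c) = −41(1−ω_c)  ⇒  60ω_c = 41  ⇒  ω_c = 41/60
ω_c/ω_r = 41/60

41/60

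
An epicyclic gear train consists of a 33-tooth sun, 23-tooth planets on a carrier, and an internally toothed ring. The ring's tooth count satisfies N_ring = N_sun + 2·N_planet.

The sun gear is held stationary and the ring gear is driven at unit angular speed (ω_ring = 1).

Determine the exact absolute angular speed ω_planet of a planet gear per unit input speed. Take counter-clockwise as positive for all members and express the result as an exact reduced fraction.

N_ring = 33 + 2·23 = 79
33(ω_s−ω_c) = −79(ω_r−ω_c),  ω_s=0, ω_r=1
33(0−ω_c) = −79(1−ω_c)  ⇒  112ω_c = 79  ⇒  ω_c = 79/112
sun–planet: 33·(0−79/112) = −23·(ω_p−ω_c)  ⇒  ω_p−ω_c = −(33/23)·(-79/112) = 2607/2576
ω_p = 79/112 + 2607/2576 = 79/46

79/46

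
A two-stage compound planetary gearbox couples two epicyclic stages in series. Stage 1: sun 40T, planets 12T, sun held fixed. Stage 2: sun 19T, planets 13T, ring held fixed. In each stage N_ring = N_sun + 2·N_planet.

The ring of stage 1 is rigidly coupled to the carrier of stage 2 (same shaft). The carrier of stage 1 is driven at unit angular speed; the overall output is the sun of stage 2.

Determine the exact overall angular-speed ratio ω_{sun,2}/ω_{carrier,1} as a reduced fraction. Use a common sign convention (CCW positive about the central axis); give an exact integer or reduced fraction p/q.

Stage 1: N_ring = 40 + 2·12 = 64
Stage 1: 40(ω_s−ω_c) = −64(ω_r−ω_c),  ω_s=0, ω_c=1
Stage 1: ω_r = 1 − (40/64)(0−1) = 13/8
  ⇒ ω_r¹/ω_c¹ = 13/8
Stage 2: N_ring = 19 + 2·13 = 45
Stage 2: 19(ω_s−ω_c) = −45(ω_r−ω_c),  ω_r=0, ω_c=1
Stage 2: ω_s = 1 − (45/19)(0−1) = 64/19
  ⇒ ω_s²/ω_c² = 64/19
Coupling ω_c² = ω_r¹ ⇒ overall = 13/8 × 64/19 = 104/19

104/19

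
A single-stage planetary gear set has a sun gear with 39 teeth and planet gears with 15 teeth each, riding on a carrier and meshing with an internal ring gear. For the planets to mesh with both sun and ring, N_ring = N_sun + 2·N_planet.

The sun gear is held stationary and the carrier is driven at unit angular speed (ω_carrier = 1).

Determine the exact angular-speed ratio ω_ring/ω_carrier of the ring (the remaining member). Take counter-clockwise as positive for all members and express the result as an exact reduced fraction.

N_ring = 39 + 2·15 = 69
39(ω_s−ω_c) = −69(ω_r−ω_c),  ω_s=0, ω_c=1
ω_r = 1 − (39/69)(0−1) = 36/23
ω_r/ω_c = 36/23

36/23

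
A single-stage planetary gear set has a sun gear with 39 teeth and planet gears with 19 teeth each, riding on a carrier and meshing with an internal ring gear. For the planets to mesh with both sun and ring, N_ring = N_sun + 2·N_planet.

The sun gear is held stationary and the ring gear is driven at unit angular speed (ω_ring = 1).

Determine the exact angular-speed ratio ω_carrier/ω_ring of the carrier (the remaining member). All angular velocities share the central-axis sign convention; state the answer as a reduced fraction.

77/116

N_ring = 39 + 2·19 = 77
39(ω_s−ω_c) = −77(ω_r−ω_c),  ω_s=0, ω_r=1
39(0−ω_c) = −77(1−ω_c)  ⇒  116ω_c = 77  ⇒  ω_c = 77/116
ω_c/ω_r = 77/116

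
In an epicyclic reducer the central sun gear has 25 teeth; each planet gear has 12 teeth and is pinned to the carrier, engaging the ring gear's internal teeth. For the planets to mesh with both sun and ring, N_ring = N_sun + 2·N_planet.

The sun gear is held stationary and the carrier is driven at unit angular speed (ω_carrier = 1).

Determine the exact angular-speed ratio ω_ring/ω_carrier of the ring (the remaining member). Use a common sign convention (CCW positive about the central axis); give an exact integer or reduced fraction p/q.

N_ring = 25 + 2·12 = 49
25(ω_s−ω_c) = −49(ω_r−ω_c),  ω_s=0, ω_c=1
ω_r = 1 − (25/49)(0−1) = 74/49
ω_r/ω_c = 74/49

74/49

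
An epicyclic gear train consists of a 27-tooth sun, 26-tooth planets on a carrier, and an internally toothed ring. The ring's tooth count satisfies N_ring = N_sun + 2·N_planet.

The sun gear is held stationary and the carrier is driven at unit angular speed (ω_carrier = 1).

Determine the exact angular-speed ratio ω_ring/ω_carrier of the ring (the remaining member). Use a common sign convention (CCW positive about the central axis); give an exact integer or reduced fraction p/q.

N_ring = 27 + 2·26 = 79
27(ω_s−ω_c) = −79(ω_r−ω_c),  ω_s=0, ω_c=1
ω_r = 1 − (27/79)(0−1) = 106/79
ω_r/ω_c = 106/79

106/79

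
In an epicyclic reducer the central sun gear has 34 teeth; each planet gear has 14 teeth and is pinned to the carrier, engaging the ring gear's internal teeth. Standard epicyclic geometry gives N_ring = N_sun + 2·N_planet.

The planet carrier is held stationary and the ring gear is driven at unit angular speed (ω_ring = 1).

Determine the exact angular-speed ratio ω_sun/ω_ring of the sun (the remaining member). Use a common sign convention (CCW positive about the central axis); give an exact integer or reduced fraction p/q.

N_ring = 34 + 2·14 = 62
34(ω_s−ω_c) = −62(ω_r−ω_c),  ω_c=0, ω_r=1
ω_s = 0 − (62/34)(1−0) = -31/17
ω_s/ω_r = -31/17

-31/17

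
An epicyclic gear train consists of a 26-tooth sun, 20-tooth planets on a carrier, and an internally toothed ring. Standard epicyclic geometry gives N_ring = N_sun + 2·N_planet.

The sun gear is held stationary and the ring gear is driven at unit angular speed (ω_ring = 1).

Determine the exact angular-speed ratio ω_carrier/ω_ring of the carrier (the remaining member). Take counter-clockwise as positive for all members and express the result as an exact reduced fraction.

N_ring = 26 + 2·20 = 66
26(ω_s−ω_c) = −66(ω_r−ω_c),  ω_s=0, ω_r=1
26(0−ω_c) = −66(1−ω_c)  ⇒  92ω_c = 66  ⇒  ω_c = 33/46
ω_c/ω_r = 33/46

33/46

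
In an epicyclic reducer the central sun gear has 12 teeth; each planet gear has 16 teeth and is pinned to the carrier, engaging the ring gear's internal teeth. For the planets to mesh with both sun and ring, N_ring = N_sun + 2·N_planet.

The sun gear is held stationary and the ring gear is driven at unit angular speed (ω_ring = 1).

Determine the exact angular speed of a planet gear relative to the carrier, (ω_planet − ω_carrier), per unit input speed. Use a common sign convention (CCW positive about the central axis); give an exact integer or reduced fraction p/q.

N_ring = 12 + 2·16 = 44
12(ω_s−ω_c) = −44(ω_r−ω_c),  ω_s=0, ω_r=1
12(0−ω_c) = −44(1−ω_c)  ⇒  56ω_c = 44  ⇒  ω_c = 11/14
sun–planet: 12·(0−11/14) = −16·(ω_p−ω_c)  ⇒  ω_p−ω_c = −(12/16)·(-11/14) = 33/56

33/56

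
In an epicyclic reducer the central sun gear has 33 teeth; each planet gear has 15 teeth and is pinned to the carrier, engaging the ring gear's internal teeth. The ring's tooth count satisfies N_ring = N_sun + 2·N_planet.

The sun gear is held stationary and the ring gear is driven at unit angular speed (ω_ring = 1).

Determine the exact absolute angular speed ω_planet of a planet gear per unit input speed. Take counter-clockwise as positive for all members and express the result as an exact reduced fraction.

N_ring = 33 + 2·15 = 63
33(ω_s−ω_c) = −63(ω_r−ω_c),  ω_s=0, ω_r=1
33(0−ω_c) = −63(1−ω_c)  ⇒  96ω_c = 63  ⇒  ω_c = 21/32
sun–planet: 33·(0−21/32) = −15·(ω_p−ω_c)  ⇒  ω_p−ω_c = −(33/15)·(-21/32) = 231/160
ω_p = 21/32 + 231/160 = 21/10

21/10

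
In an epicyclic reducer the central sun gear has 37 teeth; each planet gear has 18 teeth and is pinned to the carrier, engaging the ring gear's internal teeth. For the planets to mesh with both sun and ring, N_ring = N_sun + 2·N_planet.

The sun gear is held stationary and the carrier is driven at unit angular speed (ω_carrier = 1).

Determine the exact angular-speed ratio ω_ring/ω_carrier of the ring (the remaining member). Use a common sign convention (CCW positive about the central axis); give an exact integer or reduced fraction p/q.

N_ring = 37 + 2·18 = 73
37(ω_s−ω_c) = −73(ω_r−ω_c),  ω_s=0, ω_c=1
ω_r = 1 − (37/73)(0−1) = 110/73
ω_r/ω_c = 110/73

110/73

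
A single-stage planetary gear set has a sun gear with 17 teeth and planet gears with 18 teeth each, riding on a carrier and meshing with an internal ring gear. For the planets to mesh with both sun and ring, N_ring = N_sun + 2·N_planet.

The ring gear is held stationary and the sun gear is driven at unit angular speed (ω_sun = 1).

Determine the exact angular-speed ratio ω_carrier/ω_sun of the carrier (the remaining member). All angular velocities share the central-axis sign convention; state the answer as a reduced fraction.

N_ring = 17 + 2·18 = 53
17(ω_s−ω_c) = −53(ω_r−ω_c),  ω_r=0, ω_s=1
17(1−ω_c) = −53(0−ω_c)  ⇒  70ω_c = 17  ⇒  ω_c = 17/70
ω_c/ω_s = 17/70

17/70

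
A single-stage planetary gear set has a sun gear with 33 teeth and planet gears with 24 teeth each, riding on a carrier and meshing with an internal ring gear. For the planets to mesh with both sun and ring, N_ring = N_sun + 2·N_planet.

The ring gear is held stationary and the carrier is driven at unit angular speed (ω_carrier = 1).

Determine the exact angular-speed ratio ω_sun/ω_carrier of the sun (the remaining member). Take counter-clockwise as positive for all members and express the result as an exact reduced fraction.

38/11

N_ring = 33 + 2·24 = 81
33(ω_s−ω_c) = −81(ω_r−ω_c),  ω_r=0, ω_c=1
ω_s = 1 − (81/33)(0−1) = 38/11
ω_s/ω_c = 38/11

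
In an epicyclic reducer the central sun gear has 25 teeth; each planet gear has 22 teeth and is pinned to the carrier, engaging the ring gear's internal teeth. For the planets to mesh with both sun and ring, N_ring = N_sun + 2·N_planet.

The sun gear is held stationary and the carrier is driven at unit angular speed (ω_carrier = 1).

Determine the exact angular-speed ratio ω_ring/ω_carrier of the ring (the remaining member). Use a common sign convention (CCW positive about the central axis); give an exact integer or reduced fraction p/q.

94/69

N_ring = 25 + 2·22 = 69
25(ω_s−ω_c) = −69(ω_r−ω_c),  ω_s=0, ω_c=1
ω_r = 1 − (25/69)(0−1) = 94/69
ω_r/ω_c = 94/69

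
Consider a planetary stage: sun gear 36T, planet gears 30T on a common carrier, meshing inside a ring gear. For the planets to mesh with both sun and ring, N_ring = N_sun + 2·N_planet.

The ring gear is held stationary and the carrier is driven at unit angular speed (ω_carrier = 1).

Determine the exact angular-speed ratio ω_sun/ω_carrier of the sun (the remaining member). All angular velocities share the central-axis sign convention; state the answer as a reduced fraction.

N_ring = 36 + 2·30 = 96
36(ω_s−ω_c) = −96(ω_r−ω_c),  ω_r=0, ω_c=1
ω_s = 1 − (96/36)(0−1) = 11/3
ω_s/ω_c = 11/3

11/3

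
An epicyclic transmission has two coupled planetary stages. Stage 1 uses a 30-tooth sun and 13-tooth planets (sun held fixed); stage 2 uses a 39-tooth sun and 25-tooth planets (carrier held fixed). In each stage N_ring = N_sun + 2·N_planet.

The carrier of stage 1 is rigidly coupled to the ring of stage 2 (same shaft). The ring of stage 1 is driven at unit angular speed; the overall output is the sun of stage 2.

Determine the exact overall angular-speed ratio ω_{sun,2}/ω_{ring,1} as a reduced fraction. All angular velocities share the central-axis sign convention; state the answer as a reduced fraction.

-2492/1677

Stage 1: N_ring = 30 + 2·13 = 56
Stage 1: 30(ω_s−ω_c) = −56(ω_r−ω_c),  ω_s=0, ω_r=1
Stage 1: 30(0−ω_c) = −56(1−ω_c)  ⇒  86ω_c = 56  ⇒  ω_c = 28/43
  ⇒ ω_c¹/ω_r¹ = 28/43
Stage 2: N_ring = 39 + 2·25 = 89
Stage 2: 39(ω_s−ω_c) = −89(ω_r−ω_c),  ω_c=0, ω_r=1
Stage 2: ω_s = 0 − (89/39)(1−0) = -89/39
  ⇒ ω_s²/ω_r² = -89/39
Coupling ω_r² = ω_c¹ ⇒ overall = 28/43 × -89/39 = -2492/1677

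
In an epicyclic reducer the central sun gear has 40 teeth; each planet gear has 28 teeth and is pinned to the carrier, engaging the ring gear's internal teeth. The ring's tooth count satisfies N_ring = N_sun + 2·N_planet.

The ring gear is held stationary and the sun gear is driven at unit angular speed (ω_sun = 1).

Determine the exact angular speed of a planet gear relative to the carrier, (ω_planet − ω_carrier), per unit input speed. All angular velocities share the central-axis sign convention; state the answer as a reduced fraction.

N_ring = 40 + 2·28 = 96
40(ω_s−ω_c) = −96(ω_r−ω_c),  ω_r=0, ω_s=1
40(1−ω_c) = −96(0−ω_c)  ⇒  136ω_c = 40  ⇒  ω_c = 5/17
sun–planet: 40·(1−5/17) = −28·(ω_p−ω_c)  ⇒  ω_p−ω_c = −(40/28)·(12/17) = -120/119

-120/119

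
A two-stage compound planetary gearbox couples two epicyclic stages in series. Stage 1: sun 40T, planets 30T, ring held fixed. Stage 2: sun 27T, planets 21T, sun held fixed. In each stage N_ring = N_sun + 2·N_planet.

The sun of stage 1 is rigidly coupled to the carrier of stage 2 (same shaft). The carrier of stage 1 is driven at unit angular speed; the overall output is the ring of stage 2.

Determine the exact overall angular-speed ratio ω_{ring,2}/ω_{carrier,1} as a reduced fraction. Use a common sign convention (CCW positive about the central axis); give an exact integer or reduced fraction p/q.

Stage 1: N_ring = 40 + 2·30 = 100
Stage 1: 40(ω_s−ω_c) = −100(ω_r−ω_c),  ω_r=0, ω_c=1
Stage 1: ω_s = 1 − (100/40)(0−1) = 7/2
  ⇒ ω_s¹/ω_c¹ = 7/2
Stage 2: N_ring = 27 + 2·21 = 69
Stage 2: 27(ω_s−ω_c) = −69(ω_r−ω_c),  ω_s=0, ω_c=1
Stage 2: ω_r = 1 − (27/69)(0−1) = 32/23
  ⇒ ω_r²/ω_c² = 32/23
Coupling ω_c² = ω_s¹ ⇒ overall = 7/2 × 32/23 = 112/23

112/23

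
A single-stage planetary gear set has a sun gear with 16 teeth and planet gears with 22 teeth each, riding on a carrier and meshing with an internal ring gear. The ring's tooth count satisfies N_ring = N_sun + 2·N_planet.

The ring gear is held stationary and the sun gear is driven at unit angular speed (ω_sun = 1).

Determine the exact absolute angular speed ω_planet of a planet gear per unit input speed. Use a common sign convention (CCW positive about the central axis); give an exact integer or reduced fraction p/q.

N_ring = 16 + 2·22 = 60
16(ω_s−ω_c) = −60(ω_r−ω_c),  ω_r=0, ω_s=1
16(1−ω_c) = −60(0−ω_c)  ⇒  76ω_c = 16  ⇒  ω_c = 4/19
sun–planet: 16·(1−4/19) = −22·(ω_p−ω_c)  ⇒  ω_p−ω_c = −(16/22)·(15/19) = -120/209
ω_p = 4/19 − 120/209 = -4/11

-4/11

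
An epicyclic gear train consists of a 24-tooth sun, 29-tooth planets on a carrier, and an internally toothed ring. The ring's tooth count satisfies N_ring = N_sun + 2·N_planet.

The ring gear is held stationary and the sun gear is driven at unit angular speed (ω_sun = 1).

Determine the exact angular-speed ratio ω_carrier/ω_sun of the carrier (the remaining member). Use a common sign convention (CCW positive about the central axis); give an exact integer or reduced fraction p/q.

N_ring = 24 + 2·29 = 82
24(ω_s−ω_c) = −82(ω_r−ω_c),  ω_r=0, ω_s=1
24(1−ω_c) = −82(0−ω_c)  ⇒  106ω_c = 24  ⇒  ω_c = 12/53
ω_c/ω_s = 12/53

12/53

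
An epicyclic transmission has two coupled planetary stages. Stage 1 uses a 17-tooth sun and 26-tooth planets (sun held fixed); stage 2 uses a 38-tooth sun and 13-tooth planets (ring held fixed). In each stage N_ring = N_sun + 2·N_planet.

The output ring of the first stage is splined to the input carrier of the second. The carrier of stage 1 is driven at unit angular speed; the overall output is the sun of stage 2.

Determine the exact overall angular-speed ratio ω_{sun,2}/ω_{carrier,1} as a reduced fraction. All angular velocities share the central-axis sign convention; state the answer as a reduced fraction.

Stage 1: N_ring = 17 + 2·26 = 69
Stage 1: 17(ω_s−ω_c) = −69(ω_r−ω_c),  ω_s=0, ω_c=1
Stage 1: ω_r = 1 − (17/69)(0−1) = 86/69
  ⇒ ω_r¹/ω_c¹ = 86/69
Stage 2: N_ring = 38 + 2·13 = 64
Stage 2: 38(ω_s−ω_c) = −64(ω_r−ω_c),  ω_r=0, ω_c=1
Stage 2: ω_s = 1 − (64/38)(0−1) = 51/19
  ⇒ ω_s²/ω_c² = 51/19
Coupling ω_c² = ω_r¹ ⇒ overall = 86/69 × 51/19 = 1462/437

1462/437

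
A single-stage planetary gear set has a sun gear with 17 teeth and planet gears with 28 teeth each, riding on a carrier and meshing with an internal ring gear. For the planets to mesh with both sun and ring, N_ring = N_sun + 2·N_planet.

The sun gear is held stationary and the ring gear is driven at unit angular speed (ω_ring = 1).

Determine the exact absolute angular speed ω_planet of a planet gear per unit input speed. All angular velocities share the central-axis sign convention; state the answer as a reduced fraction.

73/56

N_ring = 17 + 2·28 = 73
17(ω_s−ω_c) = −73(ω_r−ω_c),  ω_s=0, ω_r=1
17(0−ω_c) = −73(1−ω_c)  ⇒  90ω_c = 73  ⇒  ω_c = 73/90
sun–planet: 17·(0−73/90) = −28·(ω_p−ω_c)  ⇒  ω_p−ω_c = −(17/28)·(-73/90) = 1241/2520
ω_p = 73/90 + 1241/2520 = 73/56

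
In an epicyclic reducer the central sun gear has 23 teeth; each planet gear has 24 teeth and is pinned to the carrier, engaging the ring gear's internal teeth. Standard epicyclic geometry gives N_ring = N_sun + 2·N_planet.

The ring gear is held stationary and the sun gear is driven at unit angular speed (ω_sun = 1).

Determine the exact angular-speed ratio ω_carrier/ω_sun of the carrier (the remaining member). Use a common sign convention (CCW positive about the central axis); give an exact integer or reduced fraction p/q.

23/94

N_ring = 23 + 2·24 = 71
23(ω_s−ω_c) = −71(ω_r−ω_c),  ω_r=0, ω_s=1
23(1−ω_c) = −71(0−ω_c)  ⇒  94ω_c = 23  ⇒  ω_c = 23/94
ω_c/ω_s = 23/94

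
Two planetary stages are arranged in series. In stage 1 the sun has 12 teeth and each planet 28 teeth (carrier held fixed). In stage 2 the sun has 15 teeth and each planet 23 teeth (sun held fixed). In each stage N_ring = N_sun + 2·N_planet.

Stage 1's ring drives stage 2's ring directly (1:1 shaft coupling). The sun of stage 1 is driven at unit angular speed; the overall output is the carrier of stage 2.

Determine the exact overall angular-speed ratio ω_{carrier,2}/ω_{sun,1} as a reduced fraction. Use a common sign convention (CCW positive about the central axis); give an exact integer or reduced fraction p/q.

Stage 1: N_ring = 12 + 2·28 = 68
Stage 1: 12(ω_s−ω_c) = −68(ω_r−ω_c),  ω_c=0, ω_s=1
Stage 1: ω_r = 0 − (12/68)(1−0) = -3/17
  ⇒ ω_r¹/ω_s¹ = -3/17
Stage 2: N_ring = 15 + 2·23 = 61
Stage 2: 15(ω_s−ω_c) = −61(ω_r−ω_c),  ω_s=0, ω_r=1
Stage 2: 15(0−ω_c) = −61(1−ω_c)  ⇒  76ω_c = 61  ⇒  ω_c = 61/76
  ⇒ ω_c²/ω_r² = 61/76
Coupling ω_r² = ω_r¹ ⇒ overall = -3/17 × 61/76 = -183/1292

-183/1292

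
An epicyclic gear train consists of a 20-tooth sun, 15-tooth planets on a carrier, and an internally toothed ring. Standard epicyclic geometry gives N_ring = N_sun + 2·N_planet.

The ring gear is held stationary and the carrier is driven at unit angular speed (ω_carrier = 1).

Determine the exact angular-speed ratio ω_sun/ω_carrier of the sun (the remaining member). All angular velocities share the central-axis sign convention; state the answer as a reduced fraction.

7/2

N_ring = 20 + 2·15 = 50
20(ω_s−ω_c) = −50(ω_r−ω_c),  ω_r=0, ω_c=1
ω_s = 1 − (50/20)(0−1) = 7/2
ω_s/ω_c = 7/2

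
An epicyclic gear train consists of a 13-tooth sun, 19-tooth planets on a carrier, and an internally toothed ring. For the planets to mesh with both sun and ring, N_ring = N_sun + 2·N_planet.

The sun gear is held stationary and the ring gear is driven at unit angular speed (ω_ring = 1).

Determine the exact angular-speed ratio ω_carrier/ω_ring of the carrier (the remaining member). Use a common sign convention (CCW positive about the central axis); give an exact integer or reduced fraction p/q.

51/64

N_ring = 13 + 2·19 = 51
13(ω_s−ω_c) = −51(ω_r−ω_c),  ω_s=0, ω_r=1
13(0−ω_c) = −51(1−ω_c)  ⇒  64ω_c = 51  ⇒  ω_c = 51/64
ω_c/ω_r = 51/64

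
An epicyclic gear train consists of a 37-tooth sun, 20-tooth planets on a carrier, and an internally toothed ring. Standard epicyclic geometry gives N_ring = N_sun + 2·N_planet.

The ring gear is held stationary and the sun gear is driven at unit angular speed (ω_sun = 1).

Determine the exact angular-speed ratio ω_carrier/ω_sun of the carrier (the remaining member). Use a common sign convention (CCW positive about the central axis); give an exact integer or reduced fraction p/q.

N_ring = 37 + 2·20 = 77
37(ω_s−ω_c) = −77(ω_r−ω_c),  ω_r=0, ω_s=1
37(1−ω_c) = −77(0−ω_c)  ⇒  114ω_c = 37  ⇒  ω_c = 37/114
ω_c/ω_s = 37/114

37/114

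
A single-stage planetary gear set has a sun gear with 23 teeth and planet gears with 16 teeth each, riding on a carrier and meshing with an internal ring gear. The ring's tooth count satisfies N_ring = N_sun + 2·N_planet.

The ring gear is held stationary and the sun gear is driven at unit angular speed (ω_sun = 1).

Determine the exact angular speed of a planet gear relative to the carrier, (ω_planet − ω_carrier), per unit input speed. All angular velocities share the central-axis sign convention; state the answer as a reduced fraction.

-1265/1248

N_ring = 23 + 2·16 = 55
23(ω_s−ω_c) = −55(ω_r−ω_c),  ω_r=0, ω_s=1
23(1−ω_c) = −55(0−ω_c)  ⇒  78ω_c = 23  ⇒  ω_c = 23/78
sun–planet: 23·(1−23/78) = −16·(ω_p−ω_c)  ⇒  ω_p−ω_c = −(23/16)·(55/78) = -1265/1248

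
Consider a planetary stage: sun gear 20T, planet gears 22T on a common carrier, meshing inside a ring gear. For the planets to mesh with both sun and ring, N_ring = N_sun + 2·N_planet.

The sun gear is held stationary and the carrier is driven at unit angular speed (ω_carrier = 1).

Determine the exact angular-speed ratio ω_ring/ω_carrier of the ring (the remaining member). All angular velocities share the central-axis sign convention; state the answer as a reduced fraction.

21/16

N_ring = 20 + 2·22 = 64
20(ω_s−ω_c) = −64(ω_r−ω_c),  ω_s=0, ω_c=1
ω_r = 1 − (20/64)(0−1) = 21/16
ω_r/ω_c = 21/16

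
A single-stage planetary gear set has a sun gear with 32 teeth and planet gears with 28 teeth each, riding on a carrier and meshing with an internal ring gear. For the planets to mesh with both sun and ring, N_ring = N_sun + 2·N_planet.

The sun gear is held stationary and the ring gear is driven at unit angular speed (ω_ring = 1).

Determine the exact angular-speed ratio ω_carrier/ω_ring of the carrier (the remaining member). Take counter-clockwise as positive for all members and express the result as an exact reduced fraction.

N_ring = 32 + 2·28 = 88
32(ω_s−ω_c) = −88(ω_r−ω_c),  ω_s=0, ω_r=1
32(0−ω_c) = −88(1−ω_c)  ⇒  120ω_c = 88  ⇒  ω_c = 11/15
ω_c/ω_r = 11/15

11/15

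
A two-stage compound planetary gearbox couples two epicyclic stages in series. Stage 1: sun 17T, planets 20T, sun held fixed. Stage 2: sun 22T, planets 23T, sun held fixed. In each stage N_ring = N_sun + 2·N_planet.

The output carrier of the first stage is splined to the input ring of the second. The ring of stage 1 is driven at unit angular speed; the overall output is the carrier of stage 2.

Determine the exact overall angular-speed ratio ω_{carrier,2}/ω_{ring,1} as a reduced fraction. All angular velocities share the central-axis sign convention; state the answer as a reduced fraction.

323/555

Stage 1: N_ring = 17 + 2·20 = 57
Stage 1: 17(ω_s−ω_c) = −57(ω_r−ω_c),  ω_s=0, ω_r=1
Stage 1: 17(0−ω_c) = −57(1−ω_c)  ⇒  74ω_c = 57  ⇒  ω_c = 57/74
  ⇒ ω_c¹/ω_r¹ = 57/74
Stage 2: N_ring = 22 + 2·23 = 68
Stage 2: 22(ω_s−ω_c) = −68(ω_r−ω_c),  ω_s=0, ω_r=1
Stage 2: 22(0−ω_c) = −68(1−ω_c)  ⇒  90ω_c = 68  ⇒  ω_c = 34/45
  ⇒ ω_c²/ω_r² = 34/45
Coupling ω_r² = ω_c¹ ⇒ overall = 57/74 × 34/45 = 323/555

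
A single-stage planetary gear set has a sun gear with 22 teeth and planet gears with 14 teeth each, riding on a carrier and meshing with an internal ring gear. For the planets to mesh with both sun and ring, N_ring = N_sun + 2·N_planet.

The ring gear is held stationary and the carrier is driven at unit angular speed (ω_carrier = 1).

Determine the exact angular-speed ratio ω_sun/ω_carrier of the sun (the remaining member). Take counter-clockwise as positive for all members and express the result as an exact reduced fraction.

N_ring = 22 + 2·14 = 50
22(ω_s−ω_c) = −50(ω_r−ω_c),  ω_r=0, ω_c=1
ω_s = 1 − (50/22)(0−1) = 36/11
ω_s/ω_c = 36/11

36/11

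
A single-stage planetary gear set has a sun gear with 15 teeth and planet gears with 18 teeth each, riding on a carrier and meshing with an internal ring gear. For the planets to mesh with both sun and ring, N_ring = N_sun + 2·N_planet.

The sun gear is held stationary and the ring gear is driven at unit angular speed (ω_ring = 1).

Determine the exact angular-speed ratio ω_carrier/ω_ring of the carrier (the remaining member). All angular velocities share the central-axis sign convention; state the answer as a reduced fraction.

17/22

N_ring = 15 + 2·18 = 51
15(ω_s−ω_c) = −51(ω_r−ω_c),  ω_s=0, ω_r=1
15(0−ω_c) = −51(1−ω_c)  ⇒  66ω_c = 51  ⇒  ω_c = 17/22
ω_c/ω_r = 17/22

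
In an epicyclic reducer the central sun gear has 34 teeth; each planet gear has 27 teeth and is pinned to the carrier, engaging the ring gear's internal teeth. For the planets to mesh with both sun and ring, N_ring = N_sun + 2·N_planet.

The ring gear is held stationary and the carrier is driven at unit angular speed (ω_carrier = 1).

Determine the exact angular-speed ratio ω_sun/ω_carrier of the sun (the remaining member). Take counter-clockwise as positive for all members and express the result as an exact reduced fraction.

N_ring = 34 + 2·27 = 88
34(ω_s−ω_c) = −88(ω_r−ω_c),  ω_r=0, ω_c=1
ω_s = 1 − (88/34)(0−1) = 61/17
ω_s/ω_c = 61/17

61/17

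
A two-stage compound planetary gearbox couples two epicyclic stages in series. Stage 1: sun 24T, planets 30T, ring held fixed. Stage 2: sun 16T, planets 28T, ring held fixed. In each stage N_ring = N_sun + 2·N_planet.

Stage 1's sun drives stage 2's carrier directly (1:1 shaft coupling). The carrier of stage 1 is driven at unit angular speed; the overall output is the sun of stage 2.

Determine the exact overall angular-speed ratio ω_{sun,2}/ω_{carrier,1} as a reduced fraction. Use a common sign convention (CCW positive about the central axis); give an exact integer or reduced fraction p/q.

Stage 1: N_ring = 24 + 2·30 = 84
Stage 1: 24(ω_s−ω_c) = −84(ω_r−ω_c),  ω_r=0, ω_c=1
Stage 1: ω_s = 1 − (84/24)(0−1) = 9/2
  ⇒ ω_s¹/ω_c¹ = 9/2
Stage 2: N_ring = 16 + 2·28 = 72
Stage 2: 16(ω_s−ω_c) = −72(ω_r−ω_c),  ω_r=0, ω_c=1
Stage 2: ω_s = 1 − (72/16)(0−1) = 11/2
  ⇒ ω_s²/ω_c² = 11/2
Coupling ω_c² = ω_s¹ ⇒ overall = 9/2 × 11/2 = 99/4

99/4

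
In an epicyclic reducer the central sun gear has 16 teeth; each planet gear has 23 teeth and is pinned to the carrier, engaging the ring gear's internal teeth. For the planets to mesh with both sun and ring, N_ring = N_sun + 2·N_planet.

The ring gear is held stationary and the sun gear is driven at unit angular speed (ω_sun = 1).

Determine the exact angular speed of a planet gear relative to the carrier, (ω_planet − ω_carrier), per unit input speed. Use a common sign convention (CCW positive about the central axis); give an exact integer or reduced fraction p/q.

N_ring = 16 + 2·23 = 62
16(ω_s−ω_c) = −62(ω_r−ω_c),  ω_r=0, ω_s=1
16(1−ω_c) = −62(0−ω_c)  ⇒  78ω_c = 16  ⇒  ω_c = 8/39
sun–planet: 16·(1−8/39) = −23·(ω_p−ω_c)  ⇒  ω_p−ω_c = −(16/23)·(31/39) = -496/897

-496/897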